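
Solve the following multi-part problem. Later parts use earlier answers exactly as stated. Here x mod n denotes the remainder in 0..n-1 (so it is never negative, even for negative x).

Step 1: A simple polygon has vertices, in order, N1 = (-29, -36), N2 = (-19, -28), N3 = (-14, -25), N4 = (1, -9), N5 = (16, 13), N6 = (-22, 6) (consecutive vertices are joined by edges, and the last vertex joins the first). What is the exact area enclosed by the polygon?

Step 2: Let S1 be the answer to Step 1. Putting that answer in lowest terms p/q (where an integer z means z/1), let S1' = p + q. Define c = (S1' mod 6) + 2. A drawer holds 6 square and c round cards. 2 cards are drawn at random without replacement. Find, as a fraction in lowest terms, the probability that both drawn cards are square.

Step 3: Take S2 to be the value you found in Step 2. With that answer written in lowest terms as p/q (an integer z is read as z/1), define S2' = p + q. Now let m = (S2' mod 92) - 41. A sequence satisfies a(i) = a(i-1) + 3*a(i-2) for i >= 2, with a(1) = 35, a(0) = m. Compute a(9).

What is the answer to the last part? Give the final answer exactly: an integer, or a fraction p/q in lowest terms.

Step 1: cross terms: (-29*-28 - -19*-36)=128, (-19*-25 - -14*-28)=83, (-14*-9 - 1*-25)=151, (1*13 - 16*-9)=157, (16*6 - -22*13)=382, (-22*-36 - -29*6)=966; twice the area = |1867| = 1867; area = 1867/2; answer 1867/2
Step 2: S1 = 1867/2; threaded value p + q = 1869; c = 5; total draws C(11,2) = 55; favorable C(6,2) = 15; P = 3/11; answer 3/11
Step 3: S2 = 3/11; threaded value p + q = 14; m = -27; a(2) = 1*(35) + 3*(-27) = -46; iterating: a(2)=-46, a(3)=59, a(4)=-79, a(5)=98, a(6)=-139, a(7)=155, a(8)=-262, a(9)=203; answer 203

203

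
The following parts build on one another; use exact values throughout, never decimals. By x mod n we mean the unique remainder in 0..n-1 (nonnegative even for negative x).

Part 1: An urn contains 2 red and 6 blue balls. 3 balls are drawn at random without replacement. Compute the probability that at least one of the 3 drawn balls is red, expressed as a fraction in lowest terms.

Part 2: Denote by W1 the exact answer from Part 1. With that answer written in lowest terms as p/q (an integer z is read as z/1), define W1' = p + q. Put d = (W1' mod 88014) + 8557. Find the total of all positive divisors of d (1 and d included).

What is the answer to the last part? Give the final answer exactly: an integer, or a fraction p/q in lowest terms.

28224

Part 1: total draws C(8,3) = 56; complement C(6,3) = 20; favorable 56 - 20 = 36; P = 9/14; answer 9/14
Part 2: W1 = 9/14; threaded value p + q = 23; d = 8580; 8580 = 2^2 * 3 * 5 * 11 * 13; sigma = (1 + 2 + 4) * (1 + 3) * (1 + 5) * (1 + 11) * (1 + 13) = 7 * 4 * 6 * 12 * 14 = 28224; answer 28224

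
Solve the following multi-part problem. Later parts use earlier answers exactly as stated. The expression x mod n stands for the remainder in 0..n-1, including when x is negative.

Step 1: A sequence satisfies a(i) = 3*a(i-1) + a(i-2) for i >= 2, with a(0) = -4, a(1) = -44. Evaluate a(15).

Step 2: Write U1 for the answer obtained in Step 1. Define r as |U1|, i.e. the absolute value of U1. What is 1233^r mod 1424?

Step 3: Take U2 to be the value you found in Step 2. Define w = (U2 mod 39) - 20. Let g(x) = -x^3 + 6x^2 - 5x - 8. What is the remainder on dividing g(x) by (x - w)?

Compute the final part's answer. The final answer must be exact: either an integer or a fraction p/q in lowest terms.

-2

Step 1: a(2) = 3*(-44) + 1*(-4) = -136; iterating: a(2)=-136, a(3)=-452, a(4)=-1492, a(5)=-4928, a(6)=-16276, a(7)=-53756, a(8)=-177544, a(9)=-586388, a(10)=-1936708, a(11)=-6396512, a(12)=-21126244, a(13)=-69775244, a(14)=-230451976, a(15)=-761131172; answer -761131172
Step 2: U1 = -761131172; r = 761131172; squarings mod 1424: 1233^1=1233, 1233^2=881, 1233^4=81, 1233^8=865, 1233^16=625, 1233^32=449, 1233^64=817, 1233^128=1057, 1233^256=833, 1233^512=401, 1233^1024=1313, 1233^2048=929, 1233^4096=97, 1233^8192=865, 1233^16384=625, 1233^32768=449, 1233^65536=817, 1233^131072=1057, 1233^262144=833, 1233^524288=401, 1233^1048576=1313, 1233^2097152=929, 1233^4194304=97, 1233^8388608=865, 1233^16777216=625, 1233^33554432=449, 1233^67108864=817, 1233^134217728=1057, 1233^268435456=833, 1233^536870912=401; 1233^761131172 = 1233^4 * 1233^32 * 1233^128 * 1233^4096 * 1233^8192 * 1233^16384 * 1233^32768 * 1233^65536 * 1233^262144 * 1233^524288 * 1233^1048576 * 1233^4194304 * 1233^16777216 * 1233^67108864 * 1233^134217728 * 1233^536870912 = 1153 (mod 1424); answer 1153
Step 3: U2 = 1153; w = 2; remainder = value at the root: -1*(2)^3 + 6*(2)^2 - 5*(2)^1 - 8 = (-8) + (24) + (-10) + (-8) = -2; answer -2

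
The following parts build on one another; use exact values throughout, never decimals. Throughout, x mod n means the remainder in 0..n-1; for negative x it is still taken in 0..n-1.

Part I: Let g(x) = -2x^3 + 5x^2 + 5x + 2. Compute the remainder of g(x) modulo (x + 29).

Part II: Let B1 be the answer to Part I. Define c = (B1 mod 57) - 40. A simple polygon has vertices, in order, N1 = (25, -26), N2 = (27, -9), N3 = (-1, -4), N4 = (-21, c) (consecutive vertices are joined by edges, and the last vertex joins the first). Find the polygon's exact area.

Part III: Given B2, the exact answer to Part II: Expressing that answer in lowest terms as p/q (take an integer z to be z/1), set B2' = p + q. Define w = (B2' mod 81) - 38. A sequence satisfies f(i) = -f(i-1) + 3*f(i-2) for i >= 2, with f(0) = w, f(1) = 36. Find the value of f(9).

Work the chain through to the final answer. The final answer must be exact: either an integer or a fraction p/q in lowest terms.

24798

Part I: remainder = value at the root: -2*(-29)^3 + 5*(-29)^2 + 5*(-29)^1 + 2 = (48778) + (4205) + (-145) + (2) = 52840; answer 52840
Part II: B1 = 52840; c = -39; cross terms: (25*-9 - 27*-26)=477, (27*-4 - -1*-9)=-117, (-1*-39 - -21*-4)=-45, (-21*-26 - 25*-39)=1521; twice the area = |1836| = 1836; area = 918; answer 918
Part III: B2 = 918; threaded value p + q = 919; w = -10; f(2) = -1*(36) + 3*(-10) = -66; iterating: f(2)=-66, f(3)=174, f(4)=-372, f(5)=894, f(6)=-2010, f(7)=4692, f(8)=-10722, f(9)=24798; answer 24798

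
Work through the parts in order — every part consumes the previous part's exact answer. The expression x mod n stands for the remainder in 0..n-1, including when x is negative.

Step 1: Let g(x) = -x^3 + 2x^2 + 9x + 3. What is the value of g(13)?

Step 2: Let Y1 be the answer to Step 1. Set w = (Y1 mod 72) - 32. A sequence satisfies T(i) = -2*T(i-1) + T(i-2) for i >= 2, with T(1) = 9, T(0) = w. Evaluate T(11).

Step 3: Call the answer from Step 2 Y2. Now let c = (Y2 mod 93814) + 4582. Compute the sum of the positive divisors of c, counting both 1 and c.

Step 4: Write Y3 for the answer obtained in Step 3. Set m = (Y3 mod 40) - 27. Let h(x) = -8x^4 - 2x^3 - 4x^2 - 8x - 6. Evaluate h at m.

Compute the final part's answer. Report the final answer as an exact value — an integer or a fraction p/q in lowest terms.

Step 1: -1*(13)^3 + 2*(13)^2 + 9*(13)^1 + 3 = (-2197) + (338) + (117) + (3) = -1739; answer -1739
Step 2: Y1 = -1739; w = 29; T(2) = -2*(9) + 1*(29) = 11; iterating: T(2)=11, T(3)=-13, T(4)=37, T(5)=-87, T(6)=211, T(7)=-509, T(8)=1229, T(9)=-2967, T(10)=7163, T(11)=-17293; answer -17293
Step 3: Y2 = -17293; c = 81103; 81103 = 11 * 73 * 101; sigma = (1 + 11) * (1 + 73) * (1 + 101) = 12 * 74 * 102 = 90576; answer 90576
Step 4: Y3 = 90576; m = -11; -8*(-11)^4 - 2*(-11)^3 - 4*(-11)^2 - 8*(-11)^1 - 6 = (-117128) + (2662) + (-484) + (88) + (-6) = -114868; answer -114868

-114868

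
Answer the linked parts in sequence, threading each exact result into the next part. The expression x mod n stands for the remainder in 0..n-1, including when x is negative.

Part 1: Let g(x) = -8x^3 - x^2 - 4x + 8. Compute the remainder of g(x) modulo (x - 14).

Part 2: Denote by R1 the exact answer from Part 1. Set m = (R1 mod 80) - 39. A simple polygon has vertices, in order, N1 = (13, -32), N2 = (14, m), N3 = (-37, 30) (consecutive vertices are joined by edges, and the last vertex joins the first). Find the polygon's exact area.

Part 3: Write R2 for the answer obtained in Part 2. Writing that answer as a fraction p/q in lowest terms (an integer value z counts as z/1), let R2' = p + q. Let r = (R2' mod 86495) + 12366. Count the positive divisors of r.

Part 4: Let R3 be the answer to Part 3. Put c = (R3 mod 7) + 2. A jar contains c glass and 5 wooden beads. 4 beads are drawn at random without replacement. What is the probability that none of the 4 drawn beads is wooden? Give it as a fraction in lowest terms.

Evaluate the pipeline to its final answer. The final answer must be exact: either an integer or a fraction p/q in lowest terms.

Part 1: remainder = value at the root: -8*(14)^3 - 1*(14)^2 - 4*(14)^1 + 8 = (-21952) + (-196) + (-56) + (8) = -22196; answer -22196
Part 2: R1 = -22196; m = 5; cross terms: (13*5 - 14*-32)=513, (14*30 - -37*5)=605, (-37*-32 - 13*30)=794; twice the area = |1912| = 1912; area = 956; answer 956
Part 3: R2 = 956; threaded value p + q = 957; r = 13323; 13323 = 3 * 4441; number of divisors = (1+1) * (1+1) = 4; answer 4
Part 4: R3 = 4; c = 6; total draws C(11,4) = 330; favorable C(6,4) = 15; P = 1/22; answer 1/22

1/22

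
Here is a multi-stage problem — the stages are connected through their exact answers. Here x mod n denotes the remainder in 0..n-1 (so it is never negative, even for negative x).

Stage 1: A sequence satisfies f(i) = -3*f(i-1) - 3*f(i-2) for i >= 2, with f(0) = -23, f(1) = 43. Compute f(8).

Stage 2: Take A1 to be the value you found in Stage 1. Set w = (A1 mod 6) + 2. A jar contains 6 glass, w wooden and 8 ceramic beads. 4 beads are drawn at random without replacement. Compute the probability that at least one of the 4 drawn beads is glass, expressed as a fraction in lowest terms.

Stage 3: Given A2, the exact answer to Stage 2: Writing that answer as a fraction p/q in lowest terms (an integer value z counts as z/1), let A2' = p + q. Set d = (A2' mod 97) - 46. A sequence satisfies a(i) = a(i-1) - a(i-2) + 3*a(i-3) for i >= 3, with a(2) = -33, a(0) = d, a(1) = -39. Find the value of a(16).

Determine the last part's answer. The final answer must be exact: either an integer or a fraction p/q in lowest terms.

-14973

Stage 1: f(2) = -3*(43) - 3*(-23) = -60; iterating: f(2)=-60, f(3)=51, f(4)=27, f(5)=-234, f(6)=621, f(7)=-1161, f(8)=1620; answer 1620
Stage 2: A1 = 1620; w = 2; total draws C(16,4) = 1820; complement C(10,4) = 210; favorable 1820 - 210 = 1610; P = 23/26; answer 23/26
Stage 3: A2 = 23/26; threaded value p + q = 49; d = 3; a(3) = 1*(-33) - 1*(-39) + 3*(3) = 15; iterating: a(3)=15, a(4)=-69, a(5)=-183, a(6)=-69, a(7)=-93, a(8)=-573, a(9)=-687, a(10)=-393, a(11)=-1425, a(12)=-3093, a(13)=-2847, a(14)=-4029, a(15)=-10461, a(16)=-14973; answer -14973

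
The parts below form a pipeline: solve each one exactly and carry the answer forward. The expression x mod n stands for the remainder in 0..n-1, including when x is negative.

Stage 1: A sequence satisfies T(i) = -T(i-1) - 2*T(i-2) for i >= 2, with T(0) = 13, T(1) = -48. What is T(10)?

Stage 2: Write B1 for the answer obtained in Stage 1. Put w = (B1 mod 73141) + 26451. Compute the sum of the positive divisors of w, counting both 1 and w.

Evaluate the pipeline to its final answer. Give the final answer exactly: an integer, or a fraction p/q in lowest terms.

Stage 1: T(2) = -1*(-48) - 2*(13) = 22; iterating: T(2)=22, T(3)=74, T(4)=-118, T(5)=-30, T(6)=266, T(7)=-206, T(8)=-326, T(9)=738, T(10)=-86; answer -86
Stage 2: B1 = -86; w = 99506; 99506 = 2 * 11 * 4523; sigma = (1 + 2) * (1 + 11) * (1 + 4523) = 3 * 12 * 4524 = 162864; answer 162864

162864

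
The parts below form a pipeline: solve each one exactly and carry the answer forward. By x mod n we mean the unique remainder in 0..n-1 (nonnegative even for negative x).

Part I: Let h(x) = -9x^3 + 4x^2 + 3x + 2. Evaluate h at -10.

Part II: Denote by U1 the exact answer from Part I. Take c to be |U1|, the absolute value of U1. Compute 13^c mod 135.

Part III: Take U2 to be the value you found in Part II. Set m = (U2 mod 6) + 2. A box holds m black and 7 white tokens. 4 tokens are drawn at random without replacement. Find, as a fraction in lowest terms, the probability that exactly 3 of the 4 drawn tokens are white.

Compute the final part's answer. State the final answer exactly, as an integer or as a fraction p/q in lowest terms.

Part I: -9*(-10)^3 + 4*(-10)^2 + 3*(-10)^1 + 2 = (9000) + (400) + (-30) + (2) = 9372; answer 9372
Part II: U1 = 9372; c = 9372; squarings mod 135: 13^1=13, 13^2=34, 13^4=76, 13^8=106, 13^16=31, 13^32=16, 13^64=121, 13^128=61, 13^256=76, 13^512=106, 13^1024=31, 13^2048=16, 13^4096=121, 13^8192=61; 13^9372 = 13^4 * 13^8 * 13^16 * 13^128 * 13^1024 * 13^8192 = 91 (mod 135); answer 91
Part III: U2 = 91; m = 3; total draws C(10,4) = 210; favorable C(7,3)*C(3,1) = 105; P = 1/2; answer 1/2

1/2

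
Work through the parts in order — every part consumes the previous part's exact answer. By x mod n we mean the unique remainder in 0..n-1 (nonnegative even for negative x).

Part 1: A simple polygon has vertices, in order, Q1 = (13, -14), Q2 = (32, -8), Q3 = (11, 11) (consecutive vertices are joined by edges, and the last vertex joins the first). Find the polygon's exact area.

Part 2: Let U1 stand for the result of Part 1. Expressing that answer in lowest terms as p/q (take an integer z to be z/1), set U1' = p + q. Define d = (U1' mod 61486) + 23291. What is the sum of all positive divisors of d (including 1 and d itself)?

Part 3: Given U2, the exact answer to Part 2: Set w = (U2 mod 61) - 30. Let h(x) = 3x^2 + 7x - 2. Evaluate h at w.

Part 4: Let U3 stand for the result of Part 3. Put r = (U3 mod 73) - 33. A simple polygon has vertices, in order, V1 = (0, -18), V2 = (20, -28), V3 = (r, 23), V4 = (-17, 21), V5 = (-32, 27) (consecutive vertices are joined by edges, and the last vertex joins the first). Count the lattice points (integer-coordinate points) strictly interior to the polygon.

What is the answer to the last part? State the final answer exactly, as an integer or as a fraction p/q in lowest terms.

Part 1: cross terms: (13*-8 - 32*-14)=344, (32*11 - 11*-8)=440, (11*-14 - 13*11)=-297; twice the area = |487| = 487; area = 487/2; answer 487/2
Part 2: U1 = 487/2; threaded value p + q = 489; d = 23780; 23780 = 2^2 * 5 * 29 * 41; sigma = (1 + 2 + 4) * (1 + 5) * (1 + 29) * (1 + 41) = 7 * 6 * 30 * 42 = 52920; answer 52920
Part 3: U2 = 52920; w = 3; 3*(3)^2 + 7*(3)^1 - 2 = (27) + (21) + (-2) = 46; answer 46
Part 4: U3 = 46; r = 13; cross terms: (0*-28 - 20*-18)=360, (20*23 - 13*-28)=824, (13*21 - -17*23)=664, (-17*27 - -32*21)=213, (-32*-18 - 0*27)=576; twice the area = |2637| = 2637; area = 2637/2; boundary points = 10 + 1 + 2 + 3 + 1 = 17; strictly interior points = area - boundary/2 + 1 = 1311; answer 1311

1311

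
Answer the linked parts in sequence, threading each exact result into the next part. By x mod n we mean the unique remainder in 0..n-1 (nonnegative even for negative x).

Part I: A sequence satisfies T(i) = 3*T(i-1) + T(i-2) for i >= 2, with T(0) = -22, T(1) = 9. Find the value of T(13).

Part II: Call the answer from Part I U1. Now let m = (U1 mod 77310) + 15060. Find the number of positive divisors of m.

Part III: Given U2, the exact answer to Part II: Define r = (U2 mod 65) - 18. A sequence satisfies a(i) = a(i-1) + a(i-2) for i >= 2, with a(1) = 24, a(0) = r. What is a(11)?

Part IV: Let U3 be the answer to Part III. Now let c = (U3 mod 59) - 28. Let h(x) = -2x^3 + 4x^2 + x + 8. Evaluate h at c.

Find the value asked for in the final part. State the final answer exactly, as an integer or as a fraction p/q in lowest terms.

-25312

Part I: T(2) = 3*(9) + 1*(-22) = 5; iterating: T(2)=5, T(3)=24, T(4)=77, T(5)=255, T(6)=842, T(7)=2781, T(8)=9185, T(9)=30336, T(10)=100193, T(11)=330915, T(12)=1092938, T(13)=3609729; answer 3609729
Part II: U1 = 3609729; m = 68529; 68529 = 3 * 53 * 431; number of divisors = (1+1) * (1+1) * (1+1) = 8; answer 8
Part III: U2 = 8; r = -10; a(2) = 1*(24) + 1*(-10) = 14; iterating: a(2)=14, a(3)=38, a(4)=52, a(5)=90, a(6)=142, a(7)=232, a(8)=374, a(9)=606, a(10)=980, a(11)=1586; answer 1586
Part IV: U3 = 1586; c = 24; -2*(24)^3 + 4*(24)^2 + 1*(24)^1 + 8 = (-27648) + (2304) + (24) + (8) = -25312; answer -25312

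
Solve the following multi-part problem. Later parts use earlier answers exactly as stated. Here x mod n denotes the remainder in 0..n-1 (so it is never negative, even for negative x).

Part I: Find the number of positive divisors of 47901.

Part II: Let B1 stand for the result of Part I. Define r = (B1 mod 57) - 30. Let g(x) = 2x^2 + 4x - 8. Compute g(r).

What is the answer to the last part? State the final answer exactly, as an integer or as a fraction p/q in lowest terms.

Part I: 47901 = 3 * 7 * 2281; number of divisors = (1+1) * (1+1) * (1+1) = 8; answer 8
Part II: B1 = 8; r = -22; 2*(-22)^2 + 4*(-22)^1 - 8 = (968) + (-88) + (-8) = 872; answer 872

872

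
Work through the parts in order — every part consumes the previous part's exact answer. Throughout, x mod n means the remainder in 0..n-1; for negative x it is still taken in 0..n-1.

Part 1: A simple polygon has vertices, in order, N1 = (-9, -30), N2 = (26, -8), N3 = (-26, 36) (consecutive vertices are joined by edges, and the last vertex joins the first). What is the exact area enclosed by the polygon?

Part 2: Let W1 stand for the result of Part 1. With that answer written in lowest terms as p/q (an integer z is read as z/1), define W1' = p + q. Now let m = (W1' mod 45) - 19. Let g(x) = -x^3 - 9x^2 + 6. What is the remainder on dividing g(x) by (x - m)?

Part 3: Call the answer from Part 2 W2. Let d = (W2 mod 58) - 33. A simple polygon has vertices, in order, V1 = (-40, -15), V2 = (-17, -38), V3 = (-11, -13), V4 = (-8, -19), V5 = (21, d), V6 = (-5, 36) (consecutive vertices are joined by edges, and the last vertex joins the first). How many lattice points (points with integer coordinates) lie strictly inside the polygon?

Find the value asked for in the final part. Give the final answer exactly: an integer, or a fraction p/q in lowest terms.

Part 1: cross terms: (-9*-8 - 26*-30)=852, (26*36 - -26*-8)=728, (-26*-30 - -9*36)=1104; twice the area = |2684| = 2684; area = 1342; answer 1342
Part 2: W1 = 1342; threaded value p + q = 1343; m = 19; remainder = value at the root: -1*(19)^3 - 9*(19)^2 + 6 = (-6859) + (-3249) + (6) = -10102; answer -10102
Part 3: W2 = -10102; d = 15; cross terms: (-40*-38 - -17*-15)=1265, (-17*-13 - -11*-38)=-197, (-11*-19 - -8*-13)=105, (-8*15 - 21*-19)=279, (21*36 - -5*15)=831, (-5*-15 - -40*36)=1515; twice the area = |3798| = 3798; area = 1899; boundary points = 23 + 1 + 3 + 1 + 1 + 1 = 30; strictly interior points = area - boundary/2 + 1 = 1885; answer 1885

1885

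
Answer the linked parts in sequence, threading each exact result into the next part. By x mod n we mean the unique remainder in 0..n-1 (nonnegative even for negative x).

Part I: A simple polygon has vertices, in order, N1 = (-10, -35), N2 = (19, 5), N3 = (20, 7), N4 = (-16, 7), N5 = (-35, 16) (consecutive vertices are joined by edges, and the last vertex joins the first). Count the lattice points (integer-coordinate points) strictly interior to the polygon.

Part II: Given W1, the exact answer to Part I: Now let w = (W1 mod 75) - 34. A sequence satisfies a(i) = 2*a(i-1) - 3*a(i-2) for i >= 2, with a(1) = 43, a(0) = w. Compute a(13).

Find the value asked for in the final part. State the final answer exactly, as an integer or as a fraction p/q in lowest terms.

Part I: cross terms: (-10*5 - 19*-35)=615, (19*7 - 20*5)=33, (20*7 - -16*7)=252, (-16*16 - -35*7)=-11, (-35*-35 - -10*16)=1385; twice the area = |2274| = 2274; area = 1137; boundary points = 1 + 1 + 36 + 1 + 1 = 40; strictly interior points = area - boundary/2 + 1 = 1118; answer 1118
Part II: W1 = 1118; w = 34; a(2) = 2*(43) - 3*(34) = -16; iterating: a(2)=-16, a(3)=-161, a(4)=-274, a(5)=-65, a(6)=692, a(7)=1579, a(8)=1082, a(9)=-2573, a(10)=-8392, a(11)=-9065, a(12)=7046, a(13)=41287; answer 41287

41287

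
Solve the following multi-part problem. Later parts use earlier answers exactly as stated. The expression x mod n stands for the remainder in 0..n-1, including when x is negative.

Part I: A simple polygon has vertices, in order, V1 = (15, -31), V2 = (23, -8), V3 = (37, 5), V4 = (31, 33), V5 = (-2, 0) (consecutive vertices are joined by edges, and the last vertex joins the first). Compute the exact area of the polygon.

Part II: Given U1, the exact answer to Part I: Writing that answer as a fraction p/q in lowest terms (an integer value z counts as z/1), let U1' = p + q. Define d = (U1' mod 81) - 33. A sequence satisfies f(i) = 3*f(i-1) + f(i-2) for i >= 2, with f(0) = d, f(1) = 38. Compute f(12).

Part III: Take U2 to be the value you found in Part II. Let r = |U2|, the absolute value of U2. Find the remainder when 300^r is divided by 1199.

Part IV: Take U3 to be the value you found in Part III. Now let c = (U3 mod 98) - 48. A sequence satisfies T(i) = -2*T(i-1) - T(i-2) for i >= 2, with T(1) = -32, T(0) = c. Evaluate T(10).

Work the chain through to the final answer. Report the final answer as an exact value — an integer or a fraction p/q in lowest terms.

Part I: cross terms: (15*-8 - 23*-31)=593, (23*5 - 37*-8)=411, (37*33 - 31*5)=1066, (31*0 - -2*33)=66, (-2*-31 - 15*0)=62; twice the area = |2198| = 2198; area = 1099; answer 1099
Part II: U1 = 1099; threaded value p + q = 1100; d = 14; f(2) = 3*(38) + 1*(14) = 128; iterating: f(2)=128, f(3)=422, f(4)=1394, f(5)=4604, f(6)=15206, f(7)=50222, f(8)=165872, f(9)=547838, f(10)=1809386, f(11)=5975996, f(12)=19737374; answer 19737374
Part III: U2 = 19737374; r = 19737374; squarings mod 1199: 300^1=300, 300^2=75, 300^4=829, 300^8=214, 300^16=234, 300^32=801, 300^64=136, 300^128=511, 300^256=938, 300^512=977, 300^1024=125, 300^2048=38, 300^4096=245, 300^8192=75, 300^16384=829, 300^32768=214, 300^65536=234, 300^131072=801, 300^262144=136, 300^524288=511, 300^1048576=938, 300^2097152=977, 300^4194304=125, 300^8388608=38, 300^16777216=245; 300^19737374 = 300^2 * 300^4 * 300^8 * 300^16 * 300^256 * 300^512 * 300^2048 * 300^8192 * 300^65536 * 300^262144 * 300^524288 * 300^2097152 * 300^16777216 = 147 (mod 1199); answer 147
Part IV: U3 = 147; c = 1; T(2) = -2*(-32) - 1*(1) = 63; iterating: T(2)=63, T(3)=-94, T(4)=125, T(5)=-156, T(6)=187, T(7)=-218, T(8)=249, T(9)=-280, T(10)=311; answer 311

311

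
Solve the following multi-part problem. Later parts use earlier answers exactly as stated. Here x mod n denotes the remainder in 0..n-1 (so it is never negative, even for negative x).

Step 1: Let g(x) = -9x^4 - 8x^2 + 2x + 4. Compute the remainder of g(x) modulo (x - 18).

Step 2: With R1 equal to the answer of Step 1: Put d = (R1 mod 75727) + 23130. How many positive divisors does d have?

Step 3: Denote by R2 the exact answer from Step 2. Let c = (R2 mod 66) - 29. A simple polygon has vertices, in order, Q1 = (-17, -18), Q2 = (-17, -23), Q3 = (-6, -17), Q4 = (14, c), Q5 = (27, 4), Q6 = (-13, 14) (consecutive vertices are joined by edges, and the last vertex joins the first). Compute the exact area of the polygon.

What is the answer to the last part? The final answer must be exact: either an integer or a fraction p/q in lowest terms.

2257/2

Step 1: remainder = value at the root: -9*(18)^4 - 8*(18)^2 + 2*(18)^1 + 4 = (-944784) + (-2592) + (36) + (4) = -947336; answer -947336
Step 2: R1 = -947336; d = 60245; 60245 = 5 * 12049; number of divisors = (1+1) * (1+1) = 4; answer 4
Step 3: R2 = 4; c = -25; cross terms: (-17*-23 - -17*-18)=85, (-17*-17 - -6*-23)=151, (-6*-25 - 14*-17)=388, (14*4 - 27*-25)=731, (27*14 - -13*4)=430, (-13*-18 - -17*14)=472; twice the area = |2257| = 2257; area = 2257/2; answer 2257/2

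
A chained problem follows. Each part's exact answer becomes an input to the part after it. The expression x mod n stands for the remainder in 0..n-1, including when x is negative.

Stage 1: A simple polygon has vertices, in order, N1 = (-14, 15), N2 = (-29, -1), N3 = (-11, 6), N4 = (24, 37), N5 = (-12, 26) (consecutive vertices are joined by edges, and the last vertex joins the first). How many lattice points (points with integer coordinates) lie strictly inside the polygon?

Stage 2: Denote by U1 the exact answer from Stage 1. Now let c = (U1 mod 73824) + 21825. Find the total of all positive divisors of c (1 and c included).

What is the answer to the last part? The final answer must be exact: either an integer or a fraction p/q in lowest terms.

35280

Stage 1: cross terms: (-14*-1 - -29*15)=449, (-29*6 - -11*-1)=-185, (-11*37 - 24*6)=-551, (24*26 - -12*37)=1068, (-12*15 - -14*26)=184; twice the area = |965| = 965; area = 965/2; boundary points = 1 + 1 + 1 + 1 + 1 = 5; strictly interior points = area - boundary/2 + 1 = 481; answer 481
Stage 2: U1 = 481; c = 22306; 22306 = 2 * 19 * 587; sigma = (1 + 2) * (1 + 19) * (1 + 587) = 3 * 20 * 588 = 35280; answer 35280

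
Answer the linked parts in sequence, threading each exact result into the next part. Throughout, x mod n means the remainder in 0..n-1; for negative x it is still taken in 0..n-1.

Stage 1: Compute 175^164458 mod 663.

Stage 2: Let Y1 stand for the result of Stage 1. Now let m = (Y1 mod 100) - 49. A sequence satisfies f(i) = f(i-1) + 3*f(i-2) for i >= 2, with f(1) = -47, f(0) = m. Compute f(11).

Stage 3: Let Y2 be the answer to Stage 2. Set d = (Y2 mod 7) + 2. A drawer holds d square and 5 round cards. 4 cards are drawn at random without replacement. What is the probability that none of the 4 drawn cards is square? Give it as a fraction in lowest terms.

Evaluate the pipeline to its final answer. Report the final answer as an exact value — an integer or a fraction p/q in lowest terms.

Stage 1: squarings mod 663: 175^1=175, 175^2=127, 175^4=217, 175^8=16, 175^16=256, 175^32=562, 175^64=256, 175^128=562, 175^256=256, 175^512=562, 175^1024=256, 175^2048=562, 175^4096=256, 175^8192=562, 175^16384=256, 175^32768=562, 175^65536=256, 175^131072=562; 175^164458 = 175^2 * 175^8 * 175^32 * 175^64 * 175^512 * 175^32768 * 175^131072 = 43 (mod 663); answer 43
Stage 2: Y1 = 43; m = -6; f(2) = 1*(-47) + 3*(-6) = -65; iterating: f(2)=-65, f(3)=-206, f(4)=-401, f(5)=-1019, f(6)=-2222, f(7)=-5279, f(8)=-11945, f(9)=-27782, f(10)=-63617, f(11)=-146963; answer -146963
Stage 3: Y2 = -146963; d = 4; total draws C(9,4) = 126; favorable C(5,4) = 5; P = 5/126; answer 5/126

5/126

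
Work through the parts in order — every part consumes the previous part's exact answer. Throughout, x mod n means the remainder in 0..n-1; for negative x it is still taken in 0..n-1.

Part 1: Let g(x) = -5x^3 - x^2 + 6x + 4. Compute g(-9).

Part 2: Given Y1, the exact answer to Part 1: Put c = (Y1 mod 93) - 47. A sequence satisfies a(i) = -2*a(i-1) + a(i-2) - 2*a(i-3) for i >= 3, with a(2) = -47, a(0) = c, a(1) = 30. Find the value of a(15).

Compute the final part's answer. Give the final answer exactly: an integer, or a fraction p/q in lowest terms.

Part 1: -5*(-9)^3 - 1*(-9)^2 + 6*(-9)^1 + 4 = (3645) + (-81) + (-54) + (4) = 3514; answer 3514
Part 2: Y1 = 3514; c = 26; a(3) = -2*(-47) + 1*(30) - 2*(26) = 72; iterating: a(3)=72, a(4)=-251, a(5)=668, a(6)=-1731, a(7)=4632, a(8)=-12331, a(9)=32756, a(10)=-87107, a(11)=231632, a(12)=-615883, a(13)=1637612, a(14)=-4354371, a(15)=11578120; answer 11578120

11578120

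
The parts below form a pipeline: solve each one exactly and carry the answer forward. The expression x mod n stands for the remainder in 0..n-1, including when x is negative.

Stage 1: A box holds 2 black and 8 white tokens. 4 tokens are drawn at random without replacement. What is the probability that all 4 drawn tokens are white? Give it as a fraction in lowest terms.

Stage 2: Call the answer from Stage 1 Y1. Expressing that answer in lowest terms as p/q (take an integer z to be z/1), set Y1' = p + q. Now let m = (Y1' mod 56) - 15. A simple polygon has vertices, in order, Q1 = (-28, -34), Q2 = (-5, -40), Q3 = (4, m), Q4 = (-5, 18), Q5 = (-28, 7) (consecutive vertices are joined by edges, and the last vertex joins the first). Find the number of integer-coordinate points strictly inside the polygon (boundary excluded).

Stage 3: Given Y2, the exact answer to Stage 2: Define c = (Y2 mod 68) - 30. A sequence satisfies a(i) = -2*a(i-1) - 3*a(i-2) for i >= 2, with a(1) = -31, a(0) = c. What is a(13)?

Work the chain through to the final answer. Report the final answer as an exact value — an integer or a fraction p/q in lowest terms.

20621

Stage 1: total draws C(10,4) = 210; favorable C(8,4) = 70; P = 1/3; answer 1/3
Stage 2: Y1 = 1/3; threaded value p + q = 4; m = -11; cross terms: (-28*-40 - -5*-34)=950, (-5*-11 - 4*-40)=215, (4*18 - -5*-11)=17, (-5*7 - -28*18)=469, (-28*-34 - -28*7)=1148; twice the area = |2799| = 2799; area = 2799/2; boundary points = 1 + 1 + 1 + 1 + 41 = 45; strictly interior points = area - boundary/2 + 1 = 1378; answer 1378
Stage 3: Y2 = 1378; c = -12; a(2) = -2*(-31) - 3*(-12) = 98; iterating: a(2)=98, a(3)=-103, a(4)=-88, a(5)=485, a(6)=-706, a(7)=-43, a(8)=2204, a(9)=-4279, a(10)=1946, a(11)=8945, a(12)=-23728, a(13)=20621; answer 20621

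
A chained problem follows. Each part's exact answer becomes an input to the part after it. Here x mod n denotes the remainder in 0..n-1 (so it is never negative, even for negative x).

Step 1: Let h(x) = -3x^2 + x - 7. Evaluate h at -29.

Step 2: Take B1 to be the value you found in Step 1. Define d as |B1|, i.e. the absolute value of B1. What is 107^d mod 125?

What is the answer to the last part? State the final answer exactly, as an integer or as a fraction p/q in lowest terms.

118

Step 1: -3*(-29)^2 + 1*(-29)^1 - 7 = (-2523) + (-29) + (-7) = -2559; answer -2559
Step 2: B1 = -2559; d = 2559; squarings mod 125: 107^1=107, 107^2=74, 107^4=101, 107^8=76, 107^16=26, 107^32=51, 107^64=101, 107^128=76, 107^256=26, 107^512=51, 107^1024=101, 107^2048=76; 107^2559 = 107^1 * 107^2 * 107^4 * 107^8 * 107^16 * 107^32 * 107^64 * 107^128 * 107^256 * 107^2048 = 118 (mod 125); answer 118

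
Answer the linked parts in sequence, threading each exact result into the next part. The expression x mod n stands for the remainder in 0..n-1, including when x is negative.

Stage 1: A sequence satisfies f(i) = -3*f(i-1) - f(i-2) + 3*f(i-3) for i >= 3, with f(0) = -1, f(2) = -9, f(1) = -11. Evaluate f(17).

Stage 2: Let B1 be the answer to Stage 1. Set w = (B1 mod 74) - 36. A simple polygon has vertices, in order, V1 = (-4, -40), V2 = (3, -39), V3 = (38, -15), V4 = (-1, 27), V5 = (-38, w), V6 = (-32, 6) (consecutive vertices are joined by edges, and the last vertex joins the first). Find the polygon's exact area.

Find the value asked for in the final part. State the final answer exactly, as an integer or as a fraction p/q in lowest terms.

4919/2

Stage 1: f(3) = -3*(-9) - 1*(-11) + 3*(-1) = 35; iterating: f(3)=35, f(4)=-129, f(5)=325, f(6)=-741, f(7)=1511, f(8)=-2817, f(9)=4717, f(10)=-6801, f(11)=7235, f(12)=-753, f(13)=-25379, f(14)=98595, f(15)=-272665, f(16)=643263, f(17)=-1361339; answer -1361339
Stage 2: B1 = -1361339; w = 3; cross terms: (-4*-39 - 3*-40)=276, (3*-15 - 38*-39)=1437, (38*27 - -1*-15)=1011, (-1*3 - -38*27)=1023, (-38*6 - -32*3)=-132, (-32*-40 - -4*6)=1304; twice the area = |4919| = 4919; area = 4919/2; answer 4919/2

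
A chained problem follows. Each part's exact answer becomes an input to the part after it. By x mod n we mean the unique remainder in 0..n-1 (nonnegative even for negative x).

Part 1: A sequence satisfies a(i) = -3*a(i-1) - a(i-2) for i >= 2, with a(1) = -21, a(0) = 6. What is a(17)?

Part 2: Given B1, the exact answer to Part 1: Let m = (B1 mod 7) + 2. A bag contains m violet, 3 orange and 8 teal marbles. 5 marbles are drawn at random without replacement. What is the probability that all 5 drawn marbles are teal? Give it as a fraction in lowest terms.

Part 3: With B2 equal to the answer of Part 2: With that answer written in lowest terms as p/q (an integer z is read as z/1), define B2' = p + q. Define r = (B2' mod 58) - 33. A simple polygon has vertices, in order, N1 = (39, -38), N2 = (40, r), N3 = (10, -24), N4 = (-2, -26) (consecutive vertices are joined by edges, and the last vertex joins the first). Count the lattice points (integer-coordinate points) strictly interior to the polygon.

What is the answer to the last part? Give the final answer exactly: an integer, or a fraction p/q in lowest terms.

Part 1: a(2) = -3*(-21) - 1*(6) = 57; iterating: a(2)=57, a(3)=-150, a(4)=393, a(5)=-1029, a(6)=2694, a(7)=-7053, a(8)=18465, a(9)=-48342, a(10)=126561, a(11)=-331341, a(12)=867462, a(13)=-2271045, a(14)=5945673, a(15)=-15565974, a(16)=40752249, a(17)=-106690773; answer -106690773
Part 2: B1 = -106690773; m = 2; total draws C(13,5) = 1287; favorable C(8,5) = 56; P = 56/1287; answer 56/1287
Part 3: B2 = 56/1287; threaded value p + q = 1343; r = -24; cross terms: (39*-24 - 40*-38)=584, (40*-24 - 10*-24)=-720, (10*-26 - -2*-24)=-308, (-2*-38 - 39*-26)=1090; twice the area = |646| = 646; area = 323; boundary points = 1 + 30 + 2 + 1 = 34; strictly interior points = area - boundary/2 + 1 = 307; answer 307

307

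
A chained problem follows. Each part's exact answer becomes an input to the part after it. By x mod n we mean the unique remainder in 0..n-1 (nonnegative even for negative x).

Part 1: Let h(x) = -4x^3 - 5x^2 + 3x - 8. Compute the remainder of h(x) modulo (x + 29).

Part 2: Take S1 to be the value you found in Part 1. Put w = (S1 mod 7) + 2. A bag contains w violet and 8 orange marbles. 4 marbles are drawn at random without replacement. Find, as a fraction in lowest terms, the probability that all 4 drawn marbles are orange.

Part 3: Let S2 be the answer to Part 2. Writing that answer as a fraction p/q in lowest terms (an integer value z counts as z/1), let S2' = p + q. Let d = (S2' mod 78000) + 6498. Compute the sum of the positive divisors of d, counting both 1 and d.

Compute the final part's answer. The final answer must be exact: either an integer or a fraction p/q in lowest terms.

Part 1: remainder = value at the root: -4*(-29)^3 - 5*(-29)^2 + 3*(-29)^1 - 8 = (97556) + (-4205) + (-87) + (-8) = 93256; answer 93256
Part 2: S1 = 93256; w = 4; total draws C(12,4) = 495; favorable C(8,4) = 70; P = 14/99; answer 14/99
Part 3: S2 = 14/99; threaded value p + q = 113; d = 6611; 6611 = 11 * 601; sigma = (1 + 11) * (1 + 601) = 12 * 602 = 7224; answer 7224

7224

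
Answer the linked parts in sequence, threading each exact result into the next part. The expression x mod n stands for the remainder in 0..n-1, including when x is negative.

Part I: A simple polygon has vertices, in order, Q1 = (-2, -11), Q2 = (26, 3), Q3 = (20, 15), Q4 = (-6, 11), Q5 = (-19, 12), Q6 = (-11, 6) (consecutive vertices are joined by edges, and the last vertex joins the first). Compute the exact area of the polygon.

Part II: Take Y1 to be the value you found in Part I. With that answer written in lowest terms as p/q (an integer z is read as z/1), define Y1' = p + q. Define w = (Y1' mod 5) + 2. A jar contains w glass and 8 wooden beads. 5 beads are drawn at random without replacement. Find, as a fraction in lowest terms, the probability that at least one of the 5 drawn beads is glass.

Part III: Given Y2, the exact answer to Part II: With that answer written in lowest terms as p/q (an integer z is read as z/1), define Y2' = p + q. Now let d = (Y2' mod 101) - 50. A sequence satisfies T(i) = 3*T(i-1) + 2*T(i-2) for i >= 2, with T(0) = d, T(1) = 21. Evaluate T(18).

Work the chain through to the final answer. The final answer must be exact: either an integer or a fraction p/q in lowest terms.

Part I: cross terms: (-2*3 - 26*-11)=280, (26*15 - 20*3)=330, (20*11 - -6*15)=310, (-6*12 - -19*11)=137, (-19*6 - -11*12)=18, (-11*-11 - -2*6)=133; twice the area = |1208| = 1208; area = 604; answer 604
Part II: Y1 = 604; threaded value p + q = 605; w = 2; total draws C(10,5) = 252; complement C(8,5) = 56; favorable 252 - 56 = 196; P = 7/9; answer 7/9
Part III: Y2 = 7/9; threaded value p + q = 16; d = -34; T(2) = 3*(21) + 2*(-34) = -5; iterating: T(2)=-5, T(3)=27, T(4)=71, T(5)=267, T(6)=943, T(7)=3363, T(8)=11975, T(9)=42651, T(10)=151903, T(11)=541011, T(12)=1926839, T(13)=6862539, T(14)=24441295, T(15)=87048963, T(16)=310029479, T(17)=1104186363, T(18)=3932618047; answer 3932618047

3932618047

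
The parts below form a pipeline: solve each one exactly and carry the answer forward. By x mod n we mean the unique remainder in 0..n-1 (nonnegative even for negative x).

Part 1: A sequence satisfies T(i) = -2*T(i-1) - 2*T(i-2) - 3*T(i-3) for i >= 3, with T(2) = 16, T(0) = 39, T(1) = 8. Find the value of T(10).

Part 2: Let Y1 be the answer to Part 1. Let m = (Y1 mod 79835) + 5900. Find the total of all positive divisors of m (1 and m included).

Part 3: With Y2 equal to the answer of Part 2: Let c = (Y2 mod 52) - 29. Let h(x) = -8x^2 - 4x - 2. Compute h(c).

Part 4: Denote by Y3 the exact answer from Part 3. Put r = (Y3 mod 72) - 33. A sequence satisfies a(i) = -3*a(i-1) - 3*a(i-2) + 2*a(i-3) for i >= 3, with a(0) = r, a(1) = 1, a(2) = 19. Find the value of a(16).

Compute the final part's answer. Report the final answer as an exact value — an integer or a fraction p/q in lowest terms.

-65929

Part 1: T(3) = -2*(16) - 2*(8) - 3*(39) = -165; iterating: T(3)=-165, T(4)=274, T(5)=-266, T(6)=479, T(7)=-1248, T(8)=2336, T(9)=-3613, T(10)=6298; answer 6298
Part 2: Y1 = 6298; m = 12198; 12198 = 2 * 3 * 19 * 107; sigma = (1 + 2) * (1 + 3) * (1 + 19) * (1 + 107) = 3 * 4 * 20 * 108 = 25920; answer 25920
Part 3: Y2 = 25920; c = -5; -8*(-5)^2 - 4*(-5)^1 - 2 = (-200) + (20) + (-2) = -182; answer -182
Part 4: Y3 = -182; r = 1; a(3) = -3*(19) - 3*(1) + 2*(1) = -58; iterating: a(3)=-58, a(4)=119, a(5)=-145, a(6)=-38, a(7)=787, a(8)=-2537, a(9)=5174, a(10)=-6337, a(11)=-1585, a(12)=34114, a(13)=-110261, a(14)=225271, a(15)=-276802, a(16)=-65929; answer -65929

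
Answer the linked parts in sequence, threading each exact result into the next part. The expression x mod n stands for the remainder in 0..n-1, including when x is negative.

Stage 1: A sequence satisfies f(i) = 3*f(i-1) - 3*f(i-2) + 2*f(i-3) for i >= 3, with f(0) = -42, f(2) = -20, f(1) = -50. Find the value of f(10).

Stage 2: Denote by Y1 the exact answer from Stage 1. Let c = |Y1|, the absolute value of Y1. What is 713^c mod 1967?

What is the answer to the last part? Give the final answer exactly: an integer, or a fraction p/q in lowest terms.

624

Stage 1: f(3) = 3*(-20) - 3*(-50) + 2*(-42) = 6; iterating: f(3)=6, f(4)=-22, f(5)=-124, f(6)=-294, f(7)=-554, f(8)=-1028, f(9)=-2010, f(10)=-4054; answer -4054
Stage 2: Y1 = -4054; c = 4054; squarings mod 1967: 713^1=713, 713^2=883, 713^4=757, 713^8=652, 713^16=232, 713^32=715, 713^64=1772, 713^128=652, 713^256=232, 713^512=715, 713^1024=1772, 713^2048=652; 713^4054 = 713^2 * 713^4 * 713^16 * 713^64 * 713^128 * 713^256 * 713^512 * 713^1024 * 713^2048 = 624 (mod 1967); answer 624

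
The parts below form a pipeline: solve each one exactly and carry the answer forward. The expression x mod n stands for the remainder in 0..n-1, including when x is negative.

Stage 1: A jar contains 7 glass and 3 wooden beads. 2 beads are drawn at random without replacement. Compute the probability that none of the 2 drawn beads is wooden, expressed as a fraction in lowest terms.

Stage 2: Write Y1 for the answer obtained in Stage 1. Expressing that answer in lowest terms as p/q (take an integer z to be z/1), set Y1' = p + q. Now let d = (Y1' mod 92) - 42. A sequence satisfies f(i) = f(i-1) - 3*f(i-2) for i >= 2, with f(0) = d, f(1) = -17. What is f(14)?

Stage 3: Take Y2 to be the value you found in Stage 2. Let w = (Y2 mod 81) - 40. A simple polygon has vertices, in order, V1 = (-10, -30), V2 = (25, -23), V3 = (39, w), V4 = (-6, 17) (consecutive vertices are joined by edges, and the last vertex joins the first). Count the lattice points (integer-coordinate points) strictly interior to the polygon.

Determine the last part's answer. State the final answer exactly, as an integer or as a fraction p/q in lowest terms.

Stage 1: total draws C(10,2) = 45; favorable C(7,2) = 21; P = 7/15; answer 7/15
Stage 2: Y1 = 7/15; threaded value p + q = 22; d = -20; f(2) = 1*(-17) - 3*(-20) = 43; iterating: f(2)=43, f(3)=94, f(4)=-35, f(5)=-317, f(6)=-212, f(7)=739, f(8)=1375, f(9)=-842, f(10)=-4967, f(11)=-2441, f(12)=12460, f(13)=19783, f(14)=-17597; answer -17597
Stage 3: Y2 = -17597; w = 21; cross terms: (-10*-23 - 25*-30)=980, (25*21 - 39*-23)=1422, (39*17 - -6*21)=789, (-6*-30 - -10*17)=350; twice the area = |3541| = 3541; area = 3541/2; boundary points = 7 + 2 + 1 + 1 = 11; strictly interior points = area - boundary/2 + 1 = 1766; answer 1766

1766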